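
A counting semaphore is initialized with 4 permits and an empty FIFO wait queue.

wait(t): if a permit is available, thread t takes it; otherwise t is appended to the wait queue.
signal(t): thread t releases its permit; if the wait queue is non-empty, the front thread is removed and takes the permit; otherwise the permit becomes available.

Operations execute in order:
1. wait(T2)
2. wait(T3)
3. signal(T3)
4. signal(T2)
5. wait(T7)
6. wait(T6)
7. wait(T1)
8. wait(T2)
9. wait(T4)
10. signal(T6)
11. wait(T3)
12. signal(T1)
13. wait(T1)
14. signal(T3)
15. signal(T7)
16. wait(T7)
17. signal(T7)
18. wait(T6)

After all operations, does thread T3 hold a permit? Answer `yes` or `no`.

Answer: no

Derivation:
Step 1: wait(T2) -> count=3 queue=[] holders={T2}
Step 2: wait(T3) -> count=2 queue=[] holders={T2,T3}
Step 3: signal(T3) -> count=3 queue=[] holders={T2}
Step 4: signal(T2) -> count=4 queue=[] holders={none}
Step 5: wait(T7) -> count=3 queue=[] holders={T7}
Step 6: wait(T6) -> count=2 queue=[] holders={T6,T7}
Step 7: wait(T1) -> count=1 queue=[] holders={T1,T6,T7}
Step 8: wait(T2) -> count=0 queue=[] holders={T1,T2,T6,T7}
Step 9: wait(T4) -> count=0 queue=[T4] holders={T1,T2,T6,T7}
Step 10: signal(T6) -> count=0 queue=[] holders={T1,T2,T4,T7}
Step 11: wait(T3) -> count=0 queue=[T3] holders={T1,T2,T4,T7}
Step 12: signal(T1) -> count=0 queue=[] holders={T2,T3,T4,T7}
Step 13: wait(T1) -> count=0 queue=[T1] holders={T2,T3,T4,T7}
Step 14: signal(T3) -> count=0 queue=[] holders={T1,T2,T4,T7}
Step 15: signal(T7) -> count=1 queue=[] holders={T1,T2,T4}
Step 16: wait(T7) -> count=0 queue=[] holders={T1,T2,T4,T7}
Step 17: signal(T7) -> count=1 queue=[] holders={T1,T2,T4}
Step 18: wait(T6) -> count=0 queue=[] holders={T1,T2,T4,T6}
Final holders: {T1,T2,T4,T6} -> T3 not in holders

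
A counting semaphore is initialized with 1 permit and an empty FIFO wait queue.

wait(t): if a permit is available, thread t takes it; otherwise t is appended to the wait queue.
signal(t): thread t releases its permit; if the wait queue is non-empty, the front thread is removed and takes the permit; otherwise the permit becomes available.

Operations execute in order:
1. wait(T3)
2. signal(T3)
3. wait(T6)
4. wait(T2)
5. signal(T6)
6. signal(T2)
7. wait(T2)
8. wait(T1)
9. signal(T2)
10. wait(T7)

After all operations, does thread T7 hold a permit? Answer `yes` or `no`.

Answer: no

Derivation:
Step 1: wait(T3) -> count=0 queue=[] holders={T3}
Step 2: signal(T3) -> count=1 queue=[] holders={none}
Step 3: wait(T6) -> count=0 queue=[] holders={T6}
Step 4: wait(T2) -> count=0 queue=[T2] holders={T6}
Step 5: signal(T6) -> count=0 queue=[] holders={T2}
Step 6: signal(T2) -> count=1 queue=[] holders={none}
Step 7: wait(T2) -> count=0 queue=[] holders={T2}
Step 8: wait(T1) -> count=0 queue=[T1] holders={T2}
Step 9: signal(T2) -> count=0 queue=[] holders={T1}
Step 10: wait(T7) -> count=0 queue=[T7] holders={T1}
Final holders: {T1} -> T7 not in holders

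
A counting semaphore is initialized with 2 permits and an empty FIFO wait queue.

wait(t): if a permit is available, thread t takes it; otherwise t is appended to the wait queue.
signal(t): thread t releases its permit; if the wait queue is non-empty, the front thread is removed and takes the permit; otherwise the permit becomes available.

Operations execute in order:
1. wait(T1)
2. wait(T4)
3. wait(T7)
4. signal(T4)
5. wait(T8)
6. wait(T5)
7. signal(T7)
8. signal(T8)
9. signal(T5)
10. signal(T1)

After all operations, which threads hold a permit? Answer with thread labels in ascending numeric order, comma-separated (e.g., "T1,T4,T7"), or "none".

Step 1: wait(T1) -> count=1 queue=[] holders={T1}
Step 2: wait(T4) -> count=0 queue=[] holders={T1,T4}
Step 3: wait(T7) -> count=0 queue=[T7] holders={T1,T4}
Step 4: signal(T4) -> count=0 queue=[] holders={T1,T7}
Step 5: wait(T8) -> count=0 queue=[T8] holders={T1,T7}
Step 6: wait(T5) -> count=0 queue=[T8,T5] holders={T1,T7}
Step 7: signal(T7) -> count=0 queue=[T5] holders={T1,T8}
Step 8: signal(T8) -> count=0 queue=[] holders={T1,T5}
Step 9: signal(T5) -> count=1 queue=[] holders={T1}
Step 10: signal(T1) -> count=2 queue=[] holders={none}
Final holders: none

Answer: none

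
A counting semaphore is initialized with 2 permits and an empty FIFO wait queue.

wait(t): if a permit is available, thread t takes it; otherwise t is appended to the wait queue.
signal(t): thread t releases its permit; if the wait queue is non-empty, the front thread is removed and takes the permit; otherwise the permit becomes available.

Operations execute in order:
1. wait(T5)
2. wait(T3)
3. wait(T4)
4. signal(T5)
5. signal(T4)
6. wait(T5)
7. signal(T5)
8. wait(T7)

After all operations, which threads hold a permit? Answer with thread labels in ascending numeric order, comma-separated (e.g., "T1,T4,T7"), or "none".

Step 1: wait(T5) -> count=1 queue=[] holders={T5}
Step 2: wait(T3) -> count=0 queue=[] holders={T3,T5}
Step 3: wait(T4) -> count=0 queue=[T4] holders={T3,T5}
Step 4: signal(T5) -> count=0 queue=[] holders={T3,T4}
Step 5: signal(T4) -> count=1 queue=[] holders={T3}
Step 6: wait(T5) -> count=0 queue=[] holders={T3,T5}
Step 7: signal(T5) -> count=1 queue=[] holders={T3}
Step 8: wait(T7) -> count=0 queue=[] holders={T3,T7}
Final holders: T3,T7

Answer: T3,T7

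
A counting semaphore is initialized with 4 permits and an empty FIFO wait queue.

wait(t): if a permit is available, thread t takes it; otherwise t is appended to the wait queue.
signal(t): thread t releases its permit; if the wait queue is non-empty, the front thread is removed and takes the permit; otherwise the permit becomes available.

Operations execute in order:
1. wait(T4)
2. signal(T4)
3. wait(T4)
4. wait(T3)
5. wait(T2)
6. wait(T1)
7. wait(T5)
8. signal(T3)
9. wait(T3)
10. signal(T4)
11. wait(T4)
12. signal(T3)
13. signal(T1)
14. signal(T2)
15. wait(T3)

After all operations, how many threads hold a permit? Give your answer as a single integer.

Step 1: wait(T4) -> count=3 queue=[] holders={T4}
Step 2: signal(T4) -> count=4 queue=[] holders={none}
Step 3: wait(T4) -> count=3 queue=[] holders={T4}
Step 4: wait(T3) -> count=2 queue=[] holders={T3,T4}
Step 5: wait(T2) -> count=1 queue=[] holders={T2,T3,T4}
Step 6: wait(T1) -> count=0 queue=[] holders={T1,T2,T3,T4}
Step 7: wait(T5) -> count=0 queue=[T5] holders={T1,T2,T3,T4}
Step 8: signal(T3) -> count=0 queue=[] holders={T1,T2,T4,T5}
Step 9: wait(T3) -> count=0 queue=[T3] holders={T1,T2,T4,T5}
Step 10: signal(T4) -> count=0 queue=[] holders={T1,T2,T3,T5}
Step 11: wait(T4) -> count=0 queue=[T4] holders={T1,T2,T3,T5}
Step 12: signal(T3) -> count=0 queue=[] holders={T1,T2,T4,T5}
Step 13: signal(T1) -> count=1 queue=[] holders={T2,T4,T5}
Step 14: signal(T2) -> count=2 queue=[] holders={T4,T5}
Step 15: wait(T3) -> count=1 queue=[] holders={T3,T4,T5}
Final holders: {T3,T4,T5} -> 3 thread(s)

Answer: 3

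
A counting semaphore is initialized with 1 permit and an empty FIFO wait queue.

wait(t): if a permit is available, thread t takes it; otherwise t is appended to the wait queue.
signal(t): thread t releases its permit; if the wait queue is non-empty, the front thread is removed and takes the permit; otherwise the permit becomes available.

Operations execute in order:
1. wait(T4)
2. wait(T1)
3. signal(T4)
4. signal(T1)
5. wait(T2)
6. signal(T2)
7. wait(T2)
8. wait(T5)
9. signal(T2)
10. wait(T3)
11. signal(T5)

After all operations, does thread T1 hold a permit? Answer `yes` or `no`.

Step 1: wait(T4) -> count=0 queue=[] holders={T4}
Step 2: wait(T1) -> count=0 queue=[T1] holders={T4}
Step 3: signal(T4) -> count=0 queue=[] holders={T1}
Step 4: signal(T1) -> count=1 queue=[] holders={none}
Step 5: wait(T2) -> count=0 queue=[] holders={T2}
Step 6: signal(T2) -> count=1 queue=[] holders={none}
Step 7: wait(T2) -> count=0 queue=[] holders={T2}
Step 8: wait(T5) -> count=0 queue=[T5] holders={T2}
Step 9: signal(T2) -> count=0 queue=[] holders={T5}
Step 10: wait(T3) -> count=0 queue=[T3] holders={T5}
Step 11: signal(T5) -> count=0 queue=[] holders={T3}
Final holders: {T3} -> T1 not in holders

Answer: no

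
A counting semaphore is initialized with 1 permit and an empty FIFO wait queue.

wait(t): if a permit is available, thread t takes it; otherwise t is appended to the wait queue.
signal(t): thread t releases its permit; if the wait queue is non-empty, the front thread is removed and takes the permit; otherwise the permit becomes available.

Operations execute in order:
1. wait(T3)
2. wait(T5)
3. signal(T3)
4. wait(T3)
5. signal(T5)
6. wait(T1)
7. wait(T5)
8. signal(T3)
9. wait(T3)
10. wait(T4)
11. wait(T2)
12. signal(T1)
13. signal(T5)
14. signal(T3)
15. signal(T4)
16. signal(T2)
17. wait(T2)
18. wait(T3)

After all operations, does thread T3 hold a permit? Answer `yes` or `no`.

Answer: no

Derivation:
Step 1: wait(T3) -> count=0 queue=[] holders={T3}
Step 2: wait(T5) -> count=0 queue=[T5] holders={T3}
Step 3: signal(T3) -> count=0 queue=[] holders={T5}
Step 4: wait(T3) -> count=0 queue=[T3] holders={T5}
Step 5: signal(T5) -> count=0 queue=[] holders={T3}
Step 6: wait(T1) -> count=0 queue=[T1] holders={T3}
Step 7: wait(T5) -> count=0 queue=[T1,T5] holders={T3}
Step 8: signal(T3) -> count=0 queue=[T5] holders={T1}
Step 9: wait(T3) -> count=0 queue=[T5,T3] holders={T1}
Step 10: wait(T4) -> count=0 queue=[T5,T3,T4] holders={T1}
Step 11: wait(T2) -> count=0 queue=[T5,T3,T4,T2] holders={T1}
Step 12: signal(T1) -> count=0 queue=[T3,T4,T2] holders={T5}
Step 13: signal(T5) -> count=0 queue=[T4,T2] holders={T3}
Step 14: signal(T3) -> count=0 queue=[T2] holders={T4}
Step 15: signal(T4) -> count=0 queue=[] holders={T2}
Step 16: signal(T2) -> count=1 queue=[] holders={none}
Step 17: wait(T2) -> count=0 queue=[] holders={T2}
Step 18: wait(T3) -> count=0 queue=[T3] holders={T2}
Final holders: {T2} -> T3 not in holders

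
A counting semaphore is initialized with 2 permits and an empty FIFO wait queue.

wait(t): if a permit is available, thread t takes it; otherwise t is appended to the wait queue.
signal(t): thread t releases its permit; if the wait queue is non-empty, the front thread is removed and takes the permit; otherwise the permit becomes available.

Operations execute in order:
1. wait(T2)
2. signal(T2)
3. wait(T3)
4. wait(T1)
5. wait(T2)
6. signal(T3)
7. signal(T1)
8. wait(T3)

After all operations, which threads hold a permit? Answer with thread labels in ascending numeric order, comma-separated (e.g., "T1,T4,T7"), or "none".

Step 1: wait(T2) -> count=1 queue=[] holders={T2}
Step 2: signal(T2) -> count=2 queue=[] holders={none}
Step 3: wait(T3) -> count=1 queue=[] holders={T3}
Step 4: wait(T1) -> count=0 queue=[] holders={T1,T3}
Step 5: wait(T2) -> count=0 queue=[T2] holders={T1,T3}
Step 6: signal(T3) -> count=0 queue=[] holders={T1,T2}
Step 7: signal(T1) -> count=1 queue=[] holders={T2}
Step 8: wait(T3) -> count=0 queue=[] holders={T2,T3}
Final holders: T2,T3

Answer: T2,T3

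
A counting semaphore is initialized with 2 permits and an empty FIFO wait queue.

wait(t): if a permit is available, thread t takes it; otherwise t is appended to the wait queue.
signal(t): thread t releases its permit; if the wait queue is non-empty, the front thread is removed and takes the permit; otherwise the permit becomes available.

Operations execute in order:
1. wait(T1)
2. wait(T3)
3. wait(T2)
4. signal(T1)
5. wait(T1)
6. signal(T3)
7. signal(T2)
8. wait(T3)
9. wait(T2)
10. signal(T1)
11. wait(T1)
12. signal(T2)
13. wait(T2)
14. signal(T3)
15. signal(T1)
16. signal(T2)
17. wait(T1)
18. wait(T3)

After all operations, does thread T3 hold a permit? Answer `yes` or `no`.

Step 1: wait(T1) -> count=1 queue=[] holders={T1}
Step 2: wait(T3) -> count=0 queue=[] holders={T1,T3}
Step 3: wait(T2) -> count=0 queue=[T2] holders={T1,T3}
Step 4: signal(T1) -> count=0 queue=[] holders={T2,T3}
Step 5: wait(T1) -> count=0 queue=[T1] holders={T2,T3}
Step 6: signal(T3) -> count=0 queue=[] holders={T1,T2}
Step 7: signal(T2) -> count=1 queue=[] holders={T1}
Step 8: wait(T3) -> count=0 queue=[] holders={T1,T3}
Step 9: wait(T2) -> count=0 queue=[T2] holders={T1,T3}
Step 10: signal(T1) -> count=0 queue=[] holders={T2,T3}
Step 11: wait(T1) -> count=0 queue=[T1] holders={T2,T3}
Step 12: signal(T2) -> count=0 queue=[] holders={T1,T3}
Step 13: wait(T2) -> count=0 queue=[T2] holders={T1,T3}
Step 14: signal(T3) -> count=0 queue=[] holders={T1,T2}
Step 15: signal(T1) -> count=1 queue=[] holders={T2}
Step 16: signal(T2) -> count=2 queue=[] holders={none}
Step 17: wait(T1) -> count=1 queue=[] holders={T1}
Step 18: wait(T3) -> count=0 queue=[] holders={T1,T3}
Final holders: {T1,T3} -> T3 in holders

Answer: yes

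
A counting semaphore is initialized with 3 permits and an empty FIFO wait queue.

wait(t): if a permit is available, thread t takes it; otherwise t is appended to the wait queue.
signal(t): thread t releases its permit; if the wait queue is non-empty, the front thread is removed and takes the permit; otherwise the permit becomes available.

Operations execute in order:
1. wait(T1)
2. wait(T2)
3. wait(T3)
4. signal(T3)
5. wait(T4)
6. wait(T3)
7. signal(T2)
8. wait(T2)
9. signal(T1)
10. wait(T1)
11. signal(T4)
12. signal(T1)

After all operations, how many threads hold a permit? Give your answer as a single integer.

Step 1: wait(T1) -> count=2 queue=[] holders={T1}
Step 2: wait(T2) -> count=1 queue=[] holders={T1,T2}
Step 3: wait(T3) -> count=0 queue=[] holders={T1,T2,T3}
Step 4: signal(T3) -> count=1 queue=[] holders={T1,T2}
Step 5: wait(T4) -> count=0 queue=[] holders={T1,T2,T4}
Step 6: wait(T3) -> count=0 queue=[T3] holders={T1,T2,T4}
Step 7: signal(T2) -> count=0 queue=[] holders={T1,T3,T4}
Step 8: wait(T2) -> count=0 queue=[T2] holders={T1,T3,T4}
Step 9: signal(T1) -> count=0 queue=[] holders={T2,T3,T4}
Step 10: wait(T1) -> count=0 queue=[T1] holders={T2,T3,T4}
Step 11: signal(T4) -> count=0 queue=[] holders={T1,T2,T3}
Step 12: signal(T1) -> count=1 queue=[] holders={T2,T3}
Final holders: {T2,T3} -> 2 thread(s)

Answer: 2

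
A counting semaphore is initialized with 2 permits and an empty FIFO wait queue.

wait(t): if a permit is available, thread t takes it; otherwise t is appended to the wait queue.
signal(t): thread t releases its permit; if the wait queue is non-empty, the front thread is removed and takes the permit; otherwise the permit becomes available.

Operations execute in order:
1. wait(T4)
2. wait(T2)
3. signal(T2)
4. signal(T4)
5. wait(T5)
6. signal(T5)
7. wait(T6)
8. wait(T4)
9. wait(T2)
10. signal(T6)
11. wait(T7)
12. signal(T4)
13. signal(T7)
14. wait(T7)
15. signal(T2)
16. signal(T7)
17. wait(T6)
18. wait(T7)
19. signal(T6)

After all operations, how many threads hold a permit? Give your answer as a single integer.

Answer: 1

Derivation:
Step 1: wait(T4) -> count=1 queue=[] holders={T4}
Step 2: wait(T2) -> count=0 queue=[] holders={T2,T4}
Step 3: signal(T2) -> count=1 queue=[] holders={T4}
Step 4: signal(T4) -> count=2 queue=[] holders={none}
Step 5: wait(T5) -> count=1 queue=[] holders={T5}
Step 6: signal(T5) -> count=2 queue=[] holders={none}
Step 7: wait(T6) -> count=1 queue=[] holders={T6}
Step 8: wait(T4) -> count=0 queue=[] holders={T4,T6}
Step 9: wait(T2) -> count=0 queue=[T2] holders={T4,T6}
Step 10: signal(T6) -> count=0 queue=[] holders={T2,T4}
Step 11: wait(T7) -> count=0 queue=[T7] holders={T2,T4}
Step 12: signal(T4) -> count=0 queue=[] holders={T2,T7}
Step 13: signal(T7) -> count=1 queue=[] holders={T2}
Step 14: wait(T7) -> count=0 queue=[] holders={T2,T7}
Step 15: signal(T2) -> count=1 queue=[] holders={T7}
Step 16: signal(T7) -> count=2 queue=[] holders={none}
Step 17: wait(T6) -> count=1 queue=[] holders={T6}
Step 18: wait(T7) -> count=0 queue=[] holders={T6,T7}
Step 19: signal(T6) -> count=1 queue=[] holders={T7}
Final holders: {T7} -> 1 thread(s)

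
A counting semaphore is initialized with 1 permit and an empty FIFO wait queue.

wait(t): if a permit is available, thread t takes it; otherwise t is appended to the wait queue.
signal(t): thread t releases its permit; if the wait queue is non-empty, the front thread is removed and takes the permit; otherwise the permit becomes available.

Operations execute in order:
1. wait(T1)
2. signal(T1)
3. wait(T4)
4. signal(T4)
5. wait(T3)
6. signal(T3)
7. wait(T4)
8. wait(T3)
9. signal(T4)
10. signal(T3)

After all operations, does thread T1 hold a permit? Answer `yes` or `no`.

Answer: no

Derivation:
Step 1: wait(T1) -> count=0 queue=[] holders={T1}
Step 2: signal(T1) -> count=1 queue=[] holders={none}
Step 3: wait(T4) -> count=0 queue=[] holders={T4}
Step 4: signal(T4) -> count=1 queue=[] holders={none}
Step 5: wait(T3) -> count=0 queue=[] holders={T3}
Step 6: signal(T3) -> count=1 queue=[] holders={none}
Step 7: wait(T4) -> count=0 queue=[] holders={T4}
Step 8: wait(T3) -> count=0 queue=[T3] holders={T4}
Step 9: signal(T4) -> count=0 queue=[] holders={T3}
Step 10: signal(T3) -> count=1 queue=[] holders={none}
Final holders: {none} -> T1 not in holders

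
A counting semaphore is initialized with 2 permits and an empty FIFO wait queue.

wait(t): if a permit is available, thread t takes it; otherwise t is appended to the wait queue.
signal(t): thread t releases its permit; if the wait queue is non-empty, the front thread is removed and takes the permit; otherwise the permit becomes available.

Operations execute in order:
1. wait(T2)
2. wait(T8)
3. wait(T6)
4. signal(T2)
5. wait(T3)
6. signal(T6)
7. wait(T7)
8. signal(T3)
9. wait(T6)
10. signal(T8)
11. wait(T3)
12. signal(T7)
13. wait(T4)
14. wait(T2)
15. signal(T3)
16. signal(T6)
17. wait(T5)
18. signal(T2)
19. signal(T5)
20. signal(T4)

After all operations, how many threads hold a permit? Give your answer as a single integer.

Step 1: wait(T2) -> count=1 queue=[] holders={T2}
Step 2: wait(T8) -> count=0 queue=[] holders={T2,T8}
Step 3: wait(T6) -> count=0 queue=[T6] holders={T2,T8}
Step 4: signal(T2) -> count=0 queue=[] holders={T6,T8}
Step 5: wait(T3) -> count=0 queue=[T3] holders={T6,T8}
Step 6: signal(T6) -> count=0 queue=[] holders={T3,T8}
Step 7: wait(T7) -> count=0 queue=[T7] holders={T3,T8}
Step 8: signal(T3) -> count=0 queue=[] holders={T7,T8}
Step 9: wait(T6) -> count=0 queue=[T6] holders={T7,T8}
Step 10: signal(T8) -> count=0 queue=[] holders={T6,T7}
Step 11: wait(T3) -> count=0 queue=[T3] holders={T6,T7}
Step 12: signal(T7) -> count=0 queue=[] holders={T3,T6}
Step 13: wait(T4) -> count=0 queue=[T4] holders={T3,T6}
Step 14: wait(T2) -> count=0 queue=[T4,T2] holders={T3,T6}
Step 15: signal(T3) -> count=0 queue=[T2] holders={T4,T6}
Step 16: signal(T6) -> count=0 queue=[] holders={T2,T4}
Step 17: wait(T5) -> count=0 queue=[T5] holders={T2,T4}
Step 18: signal(T2) -> count=0 queue=[] holders={T4,T5}
Step 19: signal(T5) -> count=1 queue=[] holders={T4}
Step 20: signal(T4) -> count=2 queue=[] holders={none}
Final holders: {none} -> 0 thread(s)

Answer: 0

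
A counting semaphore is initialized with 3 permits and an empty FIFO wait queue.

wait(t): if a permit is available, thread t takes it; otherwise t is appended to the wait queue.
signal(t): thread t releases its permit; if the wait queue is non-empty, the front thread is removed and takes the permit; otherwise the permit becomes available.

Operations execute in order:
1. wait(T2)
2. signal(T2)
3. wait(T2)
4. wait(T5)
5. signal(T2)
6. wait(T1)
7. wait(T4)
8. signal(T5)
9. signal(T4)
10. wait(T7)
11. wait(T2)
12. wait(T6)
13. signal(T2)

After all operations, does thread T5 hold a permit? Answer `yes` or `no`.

Answer: no

Derivation:
Step 1: wait(T2) -> count=2 queue=[] holders={T2}
Step 2: signal(T2) -> count=3 queue=[] holders={none}
Step 3: wait(T2) -> count=2 queue=[] holders={T2}
Step 4: wait(T5) -> count=1 queue=[] holders={T2,T5}
Step 5: signal(T2) -> count=2 queue=[] holders={T5}
Step 6: wait(T1) -> count=1 queue=[] holders={T1,T5}
Step 7: wait(T4) -> count=0 queue=[] holders={T1,T4,T5}
Step 8: signal(T5) -> count=1 queue=[] holders={T1,T4}
Step 9: signal(T4) -> count=2 queue=[] holders={T1}
Step 10: wait(T7) -> count=1 queue=[] holders={T1,T7}
Step 11: wait(T2) -> count=0 queue=[] holders={T1,T2,T7}
Step 12: wait(T6) -> count=0 queue=[T6] holders={T1,T2,T7}
Step 13: signal(T2) -> count=0 queue=[] holders={T1,T6,T7}
Final holders: {T1,T6,T7} -> T5 not in holders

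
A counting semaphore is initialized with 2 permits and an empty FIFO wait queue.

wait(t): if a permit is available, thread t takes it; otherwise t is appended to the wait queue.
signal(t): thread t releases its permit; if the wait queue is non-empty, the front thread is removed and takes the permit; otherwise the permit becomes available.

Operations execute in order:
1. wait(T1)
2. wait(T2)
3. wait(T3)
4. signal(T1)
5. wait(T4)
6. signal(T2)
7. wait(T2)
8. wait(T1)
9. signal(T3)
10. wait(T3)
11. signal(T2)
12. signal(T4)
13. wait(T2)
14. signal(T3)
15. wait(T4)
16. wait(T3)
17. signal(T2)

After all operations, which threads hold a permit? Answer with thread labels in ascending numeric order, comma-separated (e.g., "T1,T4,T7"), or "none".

Step 1: wait(T1) -> count=1 queue=[] holders={T1}
Step 2: wait(T2) -> count=0 queue=[] holders={T1,T2}
Step 3: wait(T3) -> count=0 queue=[T3] holders={T1,T2}
Step 4: signal(T1) -> count=0 queue=[] holders={T2,T3}
Step 5: wait(T4) -> count=0 queue=[T4] holders={T2,T3}
Step 6: signal(T2) -> count=0 queue=[] holders={T3,T4}
Step 7: wait(T2) -> count=0 queue=[T2] holders={T3,T4}
Step 8: wait(T1) -> count=0 queue=[T2,T1] holders={T3,T4}
Step 9: signal(T3) -> count=0 queue=[T1] holders={T2,T4}
Step 10: wait(T3) -> count=0 queue=[T1,T3] holders={T2,T4}
Step 11: signal(T2) -> count=0 queue=[T3] holders={T1,T4}
Step 12: signal(T4) -> count=0 queue=[] holders={T1,T3}
Step 13: wait(T2) -> count=0 queue=[T2] holders={T1,T3}
Step 14: signal(T3) -> count=0 queue=[] holders={T1,T2}
Step 15: wait(T4) -> count=0 queue=[T4] holders={T1,T2}
Step 16: wait(T3) -> count=0 queue=[T4,T3] holders={T1,T2}
Step 17: signal(T2) -> count=0 queue=[T3] holders={T1,T4}
Final holders: T1,T4

Answer: T1,T4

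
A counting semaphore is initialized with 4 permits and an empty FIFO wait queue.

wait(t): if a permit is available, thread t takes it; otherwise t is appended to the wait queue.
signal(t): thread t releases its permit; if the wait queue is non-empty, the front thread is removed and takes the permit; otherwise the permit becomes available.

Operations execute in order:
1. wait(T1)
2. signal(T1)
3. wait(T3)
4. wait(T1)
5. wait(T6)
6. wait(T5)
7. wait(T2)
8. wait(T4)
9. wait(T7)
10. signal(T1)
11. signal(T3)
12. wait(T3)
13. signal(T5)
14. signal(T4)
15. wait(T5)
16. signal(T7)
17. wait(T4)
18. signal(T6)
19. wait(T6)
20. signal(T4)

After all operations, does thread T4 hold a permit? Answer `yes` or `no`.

Answer: no

Derivation:
Step 1: wait(T1) -> count=3 queue=[] holders={T1}
Step 2: signal(T1) -> count=4 queue=[] holders={none}
Step 3: wait(T3) -> count=3 queue=[] holders={T3}
Step 4: wait(T1) -> count=2 queue=[] holders={T1,T3}
Step 5: wait(T6) -> count=1 queue=[] holders={T1,T3,T6}
Step 6: wait(T5) -> count=0 queue=[] holders={T1,T3,T5,T6}
Step 7: wait(T2) -> count=0 queue=[T2] holders={T1,T3,T5,T6}
Step 8: wait(T4) -> count=0 queue=[T2,T4] holders={T1,T3,T5,T6}
Step 9: wait(T7) -> count=0 queue=[T2,T4,T7] holders={T1,T3,T5,T6}
Step 10: signal(T1) -> count=0 queue=[T4,T7] holders={T2,T3,T5,T6}
Step 11: signal(T3) -> count=0 queue=[T7] holders={T2,T4,T5,T6}
Step 12: wait(T3) -> count=0 queue=[T7,T3] holders={T2,T4,T5,T6}
Step 13: signal(T5) -> count=0 queue=[T3] holders={T2,T4,T6,T7}
Step 14: signal(T4) -> count=0 queue=[] holders={T2,T3,T6,T7}
Step 15: wait(T5) -> count=0 queue=[T5] holders={T2,T3,T6,T7}
Step 16: signal(T7) -> count=0 queue=[] holders={T2,T3,T5,T6}
Step 17: wait(T4) -> count=0 queue=[T4] holders={T2,T3,T5,T6}
Step 18: signal(T6) -> count=0 queue=[] holders={T2,T3,T4,T5}
Step 19: wait(T6) -> count=0 queue=[T6] holders={T2,T3,T4,T5}
Step 20: signal(T4) -> count=0 queue=[] holders={T2,T3,T5,T6}
Final holders: {T2,T3,T5,T6} -> T4 not in holders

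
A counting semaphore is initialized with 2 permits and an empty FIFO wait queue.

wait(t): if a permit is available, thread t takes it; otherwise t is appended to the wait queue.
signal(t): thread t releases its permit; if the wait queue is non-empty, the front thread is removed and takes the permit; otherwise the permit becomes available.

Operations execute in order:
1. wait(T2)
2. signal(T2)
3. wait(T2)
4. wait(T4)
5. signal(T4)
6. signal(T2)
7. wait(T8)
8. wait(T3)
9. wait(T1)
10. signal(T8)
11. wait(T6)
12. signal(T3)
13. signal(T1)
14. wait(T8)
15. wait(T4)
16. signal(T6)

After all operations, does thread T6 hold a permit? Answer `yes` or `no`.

Answer: no

Derivation:
Step 1: wait(T2) -> count=1 queue=[] holders={T2}
Step 2: signal(T2) -> count=2 queue=[] holders={none}
Step 3: wait(T2) -> count=1 queue=[] holders={T2}
Step 4: wait(T4) -> count=0 queue=[] holders={T2,T4}
Step 5: signal(T4) -> count=1 queue=[] holders={T2}
Step 6: signal(T2) -> count=2 queue=[] holders={none}
Step 7: wait(T8) -> count=1 queue=[] holders={T8}
Step 8: wait(T3) -> count=0 queue=[] holders={T3,T8}
Step 9: wait(T1) -> count=0 queue=[T1] holders={T3,T8}
Step 10: signal(T8) -> count=0 queue=[] holders={T1,T3}
Step 11: wait(T6) -> count=0 queue=[T6] holders={T1,T3}
Step 12: signal(T3) -> count=0 queue=[] holders={T1,T6}
Step 13: signal(T1) -> count=1 queue=[] holders={T6}
Step 14: wait(T8) -> count=0 queue=[] holders={T6,T8}
Step 15: wait(T4) -> count=0 queue=[T4] holders={T6,T8}
Step 16: signal(T6) -> count=0 queue=[] holders={T4,T8}
Final holders: {T4,T8} -> T6 not in holders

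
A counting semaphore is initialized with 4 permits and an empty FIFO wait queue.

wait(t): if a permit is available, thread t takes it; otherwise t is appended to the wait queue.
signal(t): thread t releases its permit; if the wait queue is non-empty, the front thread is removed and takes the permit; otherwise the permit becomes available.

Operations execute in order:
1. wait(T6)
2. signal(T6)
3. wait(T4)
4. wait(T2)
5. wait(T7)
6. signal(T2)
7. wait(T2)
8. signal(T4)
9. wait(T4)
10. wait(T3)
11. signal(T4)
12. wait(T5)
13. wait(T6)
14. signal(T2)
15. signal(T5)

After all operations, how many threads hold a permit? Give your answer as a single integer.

Answer: 3

Derivation:
Step 1: wait(T6) -> count=3 queue=[] holders={T6}
Step 2: signal(T6) -> count=4 queue=[] holders={none}
Step 3: wait(T4) -> count=3 queue=[] holders={T4}
Step 4: wait(T2) -> count=2 queue=[] holders={T2,T4}
Step 5: wait(T7) -> count=1 queue=[] holders={T2,T4,T7}
Step 6: signal(T2) -> count=2 queue=[] holders={T4,T7}
Step 7: wait(T2) -> count=1 queue=[] holders={T2,T4,T7}
Step 8: signal(T4) -> count=2 queue=[] holders={T2,T7}
Step 9: wait(T4) -> count=1 queue=[] holders={T2,T4,T7}
Step 10: wait(T3) -> count=0 queue=[] holders={T2,T3,T4,T7}
Step 11: signal(T4) -> count=1 queue=[] holders={T2,T3,T7}
Step 12: wait(T5) -> count=0 queue=[] holders={T2,T3,T5,T7}
Step 13: wait(T6) -> count=0 queue=[T6] holders={T2,T3,T5,T7}
Step 14: signal(T2) -> count=0 queue=[] holders={T3,T5,T6,T7}
Step 15: signal(T5) -> count=1 queue=[] holders={T3,T6,T7}
Final holders: {T3,T6,T7} -> 3 thread(s)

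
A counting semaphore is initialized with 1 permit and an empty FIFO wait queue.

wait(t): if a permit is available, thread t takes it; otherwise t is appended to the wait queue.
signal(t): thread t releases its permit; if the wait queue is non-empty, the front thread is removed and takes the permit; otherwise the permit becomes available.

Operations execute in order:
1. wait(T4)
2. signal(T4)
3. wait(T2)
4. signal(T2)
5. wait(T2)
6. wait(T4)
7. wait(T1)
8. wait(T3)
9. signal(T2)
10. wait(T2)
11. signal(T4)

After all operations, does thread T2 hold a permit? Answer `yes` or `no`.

Step 1: wait(T4) -> count=0 queue=[] holders={T4}
Step 2: signal(T4) -> count=1 queue=[] holders={none}
Step 3: wait(T2) -> count=0 queue=[] holders={T2}
Step 4: signal(T2) -> count=1 queue=[] holders={none}
Step 5: wait(T2) -> count=0 queue=[] holders={T2}
Step 6: wait(T4) -> count=0 queue=[T4] holders={T2}
Step 7: wait(T1) -> count=0 queue=[T4,T1] holders={T2}
Step 8: wait(T3) -> count=0 queue=[T4,T1,T3] holders={T2}
Step 9: signal(T2) -> count=0 queue=[T1,T3] holders={T4}
Step 10: wait(T2) -> count=0 queue=[T1,T3,T2] holders={T4}
Step 11: signal(T4) -> count=0 queue=[T3,T2] holders={T1}
Final holders: {T1} -> T2 not in holders

Answer: no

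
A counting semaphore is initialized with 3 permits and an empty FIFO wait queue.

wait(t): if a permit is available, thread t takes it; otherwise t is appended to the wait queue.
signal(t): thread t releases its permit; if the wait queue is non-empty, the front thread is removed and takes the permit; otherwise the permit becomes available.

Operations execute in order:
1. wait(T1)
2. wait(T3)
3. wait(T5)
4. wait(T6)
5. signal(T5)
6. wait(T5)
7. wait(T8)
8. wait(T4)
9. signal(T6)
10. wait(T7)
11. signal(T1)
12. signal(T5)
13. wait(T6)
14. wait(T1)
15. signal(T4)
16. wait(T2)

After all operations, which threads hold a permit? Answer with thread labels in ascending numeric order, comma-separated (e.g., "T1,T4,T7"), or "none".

Answer: T3,T7,T8

Derivation:
Step 1: wait(T1) -> count=2 queue=[] holders={T1}
Step 2: wait(T3) -> count=1 queue=[] holders={T1,T3}
Step 3: wait(T5) -> count=0 queue=[] holders={T1,T3,T5}
Step 4: wait(T6) -> count=0 queue=[T6] holders={T1,T3,T5}
Step 5: signal(T5) -> count=0 queue=[] holders={T1,T3,T6}
Step 6: wait(T5) -> count=0 queue=[T5] holders={T1,T3,T6}
Step 7: wait(T8) -> count=0 queue=[T5,T8] holders={T1,T3,T6}
Step 8: wait(T4) -> count=0 queue=[T5,T8,T4] holders={T1,T3,T6}
Step 9: signal(T6) -> count=0 queue=[T8,T4] holders={T1,T3,T5}
Step 10: wait(T7) -> count=0 queue=[T8,T4,T7] holders={T1,T3,T5}
Step 11: signal(T1) -> count=0 queue=[T4,T7] holders={T3,T5,T8}
Step 12: signal(T5) -> count=0 queue=[T7] holders={T3,T4,T8}
Step 13: wait(T6) -> count=0 queue=[T7,T6] holders={T3,T4,T8}
Step 14: wait(T1) -> count=0 queue=[T7,T6,T1] holders={T3,T4,T8}
Step 15: signal(T4) -> count=0 queue=[T6,T1] holders={T3,T7,T8}
Step 16: wait(T2) -> count=0 queue=[T6,T1,T2] holders={T3,T7,T8}
Final holders: T3,T7,T8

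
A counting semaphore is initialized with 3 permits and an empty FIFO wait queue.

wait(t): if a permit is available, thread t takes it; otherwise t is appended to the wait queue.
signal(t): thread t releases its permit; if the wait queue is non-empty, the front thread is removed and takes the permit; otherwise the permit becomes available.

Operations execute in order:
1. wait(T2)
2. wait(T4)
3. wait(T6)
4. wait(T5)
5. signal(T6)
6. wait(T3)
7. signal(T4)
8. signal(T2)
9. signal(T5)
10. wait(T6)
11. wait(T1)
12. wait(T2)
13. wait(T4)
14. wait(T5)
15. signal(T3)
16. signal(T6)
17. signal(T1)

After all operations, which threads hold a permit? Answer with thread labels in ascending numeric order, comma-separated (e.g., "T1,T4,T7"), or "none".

Answer: T2,T4,T5

Derivation:
Step 1: wait(T2) -> count=2 queue=[] holders={T2}
Step 2: wait(T4) -> count=1 queue=[] holders={T2,T4}
Step 3: wait(T6) -> count=0 queue=[] holders={T2,T4,T6}
Step 4: wait(T5) -> count=0 queue=[T5] holders={T2,T4,T6}
Step 5: signal(T6) -> count=0 queue=[] holders={T2,T4,T5}
Step 6: wait(T3) -> count=0 queue=[T3] holders={T2,T4,T5}
Step 7: signal(T4) -> count=0 queue=[] holders={T2,T3,T5}
Step 8: signal(T2) -> count=1 queue=[] holders={T3,T5}
Step 9: signal(T5) -> count=2 queue=[] holders={T3}
Step 10: wait(T6) -> count=1 queue=[] holders={T3,T6}
Step 11: wait(T1) -> count=0 queue=[] holders={T1,T3,T6}
Step 12: wait(T2) -> count=0 queue=[T2] holders={T1,T3,T6}
Step 13: wait(T4) -> count=0 queue=[T2,T4] holders={T1,T3,T6}
Step 14: wait(T5) -> count=0 queue=[T2,T4,T5] holders={T1,T3,T6}
Step 15: signal(T3) -> count=0 queue=[T4,T5] holders={T1,T2,T6}
Step 16: signal(T6) -> count=0 queue=[T5] holders={T1,T2,T4}
Step 17: signal(T1) -> count=0 queue=[] holders={T2,T4,T5}
Final holders: T2,T4,T5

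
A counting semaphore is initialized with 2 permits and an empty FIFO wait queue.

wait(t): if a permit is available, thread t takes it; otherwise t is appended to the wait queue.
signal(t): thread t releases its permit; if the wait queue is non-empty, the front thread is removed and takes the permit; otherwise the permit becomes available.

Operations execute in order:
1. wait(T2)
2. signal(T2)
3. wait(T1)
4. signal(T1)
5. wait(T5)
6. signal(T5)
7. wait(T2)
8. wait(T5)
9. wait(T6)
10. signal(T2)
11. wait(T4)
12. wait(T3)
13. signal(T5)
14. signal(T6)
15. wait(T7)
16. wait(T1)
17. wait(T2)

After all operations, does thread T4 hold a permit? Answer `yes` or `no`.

Step 1: wait(T2) -> count=1 queue=[] holders={T2}
Step 2: signal(T2) -> count=2 queue=[] holders={none}
Step 3: wait(T1) -> count=1 queue=[] holders={T1}
Step 4: signal(T1) -> count=2 queue=[] holders={none}
Step 5: wait(T5) -> count=1 queue=[] holders={T5}
Step 6: signal(T5) -> count=2 queue=[] holders={none}
Step 7: wait(T2) -> count=1 queue=[] holders={T2}
Step 8: wait(T5) -> count=0 queue=[] holders={T2,T5}
Step 9: wait(T6) -> count=0 queue=[T6] holders={T2,T5}
Step 10: signal(T2) -> count=0 queue=[] holders={T5,T6}
Step 11: wait(T4) -> count=0 queue=[T4] holders={T5,T6}
Step 12: wait(T3) -> count=0 queue=[T4,T3] holders={T5,T6}
Step 13: signal(T5) -> count=0 queue=[T3] holders={T4,T6}
Step 14: signal(T6) -> count=0 queue=[] holders={T3,T4}
Step 15: wait(T7) -> count=0 queue=[T7] holders={T3,T4}
Step 16: wait(T1) -> count=0 queue=[T7,T1] holders={T3,T4}
Step 17: wait(T2) -> count=0 queue=[T7,T1,T2] holders={T3,T4}
Final holders: {T3,T4} -> T4 in holders

Answer: yes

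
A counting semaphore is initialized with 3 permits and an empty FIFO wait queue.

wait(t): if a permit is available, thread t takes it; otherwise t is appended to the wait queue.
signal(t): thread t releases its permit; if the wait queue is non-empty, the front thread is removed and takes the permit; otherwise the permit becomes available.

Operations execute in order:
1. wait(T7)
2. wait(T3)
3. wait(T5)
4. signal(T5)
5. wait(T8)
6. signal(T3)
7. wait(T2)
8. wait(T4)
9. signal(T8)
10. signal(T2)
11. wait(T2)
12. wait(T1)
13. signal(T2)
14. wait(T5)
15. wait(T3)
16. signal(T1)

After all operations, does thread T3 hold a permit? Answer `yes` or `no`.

Answer: no

Derivation:
Step 1: wait(T7) -> count=2 queue=[] holders={T7}
Step 2: wait(T3) -> count=1 queue=[] holders={T3,T7}
Step 3: wait(T5) -> count=0 queue=[] holders={T3,T5,T7}
Step 4: signal(T5) -> count=1 queue=[] holders={T3,T7}
Step 5: wait(T8) -> count=0 queue=[] holders={T3,T7,T8}
Step 6: signal(T3) -> count=1 queue=[] holders={T7,T8}
Step 7: wait(T2) -> count=0 queue=[] holders={T2,T7,T8}
Step 8: wait(T4) -> count=0 queue=[T4] holders={T2,T7,T8}
Step 9: signal(T8) -> count=0 queue=[] holders={T2,T4,T7}
Step 10: signal(T2) -> count=1 queue=[] holders={T4,T7}
Step 11: wait(T2) -> count=0 queue=[] holders={T2,T4,T7}
Step 12: wait(T1) -> count=0 queue=[T1] holders={T2,T4,T7}
Step 13: signal(T2) -> count=0 queue=[] holders={T1,T4,T7}
Step 14: wait(T5) -> count=0 queue=[T5] holders={T1,T4,T7}
Step 15: wait(T3) -> count=0 queue=[T5,T3] holders={T1,T4,T7}
Step 16: signal(T1) -> count=0 queue=[T3] holders={T4,T5,T7}
Final holders: {T4,T5,T7} -> T3 not in holders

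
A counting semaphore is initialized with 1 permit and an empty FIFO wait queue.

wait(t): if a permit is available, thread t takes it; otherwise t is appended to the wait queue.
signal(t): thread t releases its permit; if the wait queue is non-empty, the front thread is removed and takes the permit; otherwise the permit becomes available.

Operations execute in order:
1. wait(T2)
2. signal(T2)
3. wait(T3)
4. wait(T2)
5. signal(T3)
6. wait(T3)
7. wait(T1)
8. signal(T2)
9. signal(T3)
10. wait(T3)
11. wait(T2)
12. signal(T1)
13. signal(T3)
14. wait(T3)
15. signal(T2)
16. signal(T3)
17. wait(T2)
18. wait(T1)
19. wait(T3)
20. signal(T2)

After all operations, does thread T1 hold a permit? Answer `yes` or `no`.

Step 1: wait(T2) -> count=0 queue=[] holders={T2}
Step 2: signal(T2) -> count=1 queue=[] holders={none}
Step 3: wait(T3) -> count=0 queue=[] holders={T3}
Step 4: wait(T2) -> count=0 queue=[T2] holders={T3}
Step 5: signal(T3) -> count=0 queue=[] holders={T2}
Step 6: wait(T3) -> count=0 queue=[T3] holders={T2}
Step 7: wait(T1) -> count=0 queue=[T3,T1] holders={T2}
Step 8: signal(T2) -> count=0 queue=[T1] holders={T3}
Step 9: signal(T3) -> count=0 queue=[] holders={T1}
Step 10: wait(T3) -> count=0 queue=[T3] holders={T1}
Step 11: wait(T2) -> count=0 queue=[T3,T2] holders={T1}
Step 12: signal(T1) -> count=0 queue=[T2] holders={T3}
Step 13: signal(T3) -> count=0 queue=[] holders={T2}
Step 14: wait(T3) -> count=0 queue=[T3] holders={T2}
Step 15: signal(T2) -> count=0 queue=[] holders={T3}
Step 16: signal(T3) -> count=1 queue=[] holders={none}
Step 17: wait(T2) -> count=0 queue=[] holders={T2}
Step 18: wait(T1) -> count=0 queue=[T1] holders={T2}
Step 19: wait(T3) -> count=0 queue=[T1,T3] holders={T2}
Step 20: signal(T2) -> count=0 queue=[T3] holders={T1}
Final holders: {T1} -> T1 in holders

Answer: yes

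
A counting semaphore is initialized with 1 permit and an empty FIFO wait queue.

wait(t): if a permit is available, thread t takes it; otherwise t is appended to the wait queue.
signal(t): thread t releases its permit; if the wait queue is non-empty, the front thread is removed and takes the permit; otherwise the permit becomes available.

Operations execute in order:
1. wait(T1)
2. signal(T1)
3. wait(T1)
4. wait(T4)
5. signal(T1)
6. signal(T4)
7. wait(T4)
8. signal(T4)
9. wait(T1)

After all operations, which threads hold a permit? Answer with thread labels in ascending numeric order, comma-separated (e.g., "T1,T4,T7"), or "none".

Answer: T1

Derivation:
Step 1: wait(T1) -> count=0 queue=[] holders={T1}
Step 2: signal(T1) -> count=1 queue=[] holders={none}
Step 3: wait(T1) -> count=0 queue=[] holders={T1}
Step 4: wait(T4) -> count=0 queue=[T4] holders={T1}
Step 5: signal(T1) -> count=0 queue=[] holders={T4}
Step 6: signal(T4) -> count=1 queue=[] holders={none}
Step 7: wait(T4) -> count=0 queue=[] holders={T4}
Step 8: signal(T4) -> count=1 queue=[] holders={none}
Step 9: wait(T1) -> count=0 queue=[] holders={T1}
Final holders: T1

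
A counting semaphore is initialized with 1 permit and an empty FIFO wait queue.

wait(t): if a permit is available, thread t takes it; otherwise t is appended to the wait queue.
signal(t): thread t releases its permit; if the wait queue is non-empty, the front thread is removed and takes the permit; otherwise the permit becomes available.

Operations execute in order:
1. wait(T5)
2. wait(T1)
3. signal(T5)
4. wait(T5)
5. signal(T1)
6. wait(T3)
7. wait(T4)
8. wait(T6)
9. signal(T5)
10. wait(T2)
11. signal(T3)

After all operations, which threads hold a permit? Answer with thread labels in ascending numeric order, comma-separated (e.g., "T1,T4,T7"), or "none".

Step 1: wait(T5) -> count=0 queue=[] holders={T5}
Step 2: wait(T1) -> count=0 queue=[T1] holders={T5}
Step 3: signal(T5) -> count=0 queue=[] holders={T1}
Step 4: wait(T5) -> count=0 queue=[T5] holders={T1}
Step 5: signal(T1) -> count=0 queue=[] holders={T5}
Step 6: wait(T3) -> count=0 queue=[T3] holders={T5}
Step 7: wait(T4) -> count=0 queue=[T3,T4] holders={T5}
Step 8: wait(T6) -> count=0 queue=[T3,T4,T6] holders={T5}
Step 9: signal(T5) -> count=0 queue=[T4,T6] holders={T3}
Step 10: wait(T2) -> count=0 queue=[T4,T6,T2] holders={T3}
Step 11: signal(T3) -> count=0 queue=[T6,T2] holders={T4}
Final holders: T4

Answer: T4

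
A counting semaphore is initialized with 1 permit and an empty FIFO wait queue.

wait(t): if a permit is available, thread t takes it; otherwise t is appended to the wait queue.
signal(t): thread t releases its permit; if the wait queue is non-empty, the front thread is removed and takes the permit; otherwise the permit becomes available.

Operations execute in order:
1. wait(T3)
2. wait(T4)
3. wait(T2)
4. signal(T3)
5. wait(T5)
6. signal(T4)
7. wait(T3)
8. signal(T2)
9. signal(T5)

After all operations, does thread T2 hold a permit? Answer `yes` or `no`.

Step 1: wait(T3) -> count=0 queue=[] holders={T3}
Step 2: wait(T4) -> count=0 queue=[T4] holders={T3}
Step 3: wait(T2) -> count=0 queue=[T4,T2] holders={T3}
Step 4: signal(T3) -> count=0 queue=[T2] holders={T4}
Step 5: wait(T5) -> count=0 queue=[T2,T5] holders={T4}
Step 6: signal(T4) -> count=0 queue=[T5] holders={T2}
Step 7: wait(T3) -> count=0 queue=[T5,T3] holders={T2}
Step 8: signal(T2) -> count=0 queue=[T3] holders={T5}
Step 9: signal(T5) -> count=0 queue=[] holders={T3}
Final holders: {T3} -> T2 not in holders

Answer: no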